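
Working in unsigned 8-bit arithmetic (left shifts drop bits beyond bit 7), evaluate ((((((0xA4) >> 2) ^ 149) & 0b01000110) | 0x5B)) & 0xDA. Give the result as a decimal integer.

90

0xA4 = 10100100
→ >> 2 → 00101001 = 41
149 = 10010101
→ ^ → 10111100 = 188
0b01000110 = 01000110
→ & → 00000100 = 4
0x5B = 01011011
→ | → 01011111 = 95
0xDA = 11011010
→ & → 01011010 = 90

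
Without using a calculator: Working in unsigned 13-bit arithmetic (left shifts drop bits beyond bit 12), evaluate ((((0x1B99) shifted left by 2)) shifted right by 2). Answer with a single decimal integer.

0x1B99 = 1101110011001
→ shifted left by 2 (mod 2^13) → 0111001100100 = 3684
→ shifted right by 2 → 0001110011001 = 921

921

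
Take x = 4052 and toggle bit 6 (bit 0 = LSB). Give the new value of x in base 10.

x = 0111111010100
bit 6 is currently 1; toggle it via x ^ (1 << 6) = x ^ 64
→ 0111110010100 = 3988

3988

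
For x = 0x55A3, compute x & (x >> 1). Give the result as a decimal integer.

129

x = 101010110100011 = 21923
x>>1 = 010101011010001
AND  = 000000010000001 = 129
(x & (x >> 1) has a 1 wherever x has two consecutive 1 bits.)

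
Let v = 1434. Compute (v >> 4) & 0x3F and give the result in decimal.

25

v = 10110011010
Shift right by 4: 1011001
Mask low 6 bits: 011001 = 25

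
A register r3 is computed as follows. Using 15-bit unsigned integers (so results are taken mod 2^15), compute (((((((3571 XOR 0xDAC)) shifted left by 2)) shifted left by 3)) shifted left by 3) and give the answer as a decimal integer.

3571 = 000110111110011
0xDAC = 000110110101100
→ XOR → 000000001011111 = 95
→ shifted left by 2 (mod 2^15) → 000000101111100 = 380
→ shifted left by 3 (mod 2^15) → 000101111100000 = 3040
→ shifted left by 3 (mod 2^15) → 101111100000000 = 24320

24320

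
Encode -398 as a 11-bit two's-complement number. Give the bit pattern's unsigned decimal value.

398 in 11 bits: 00110001110
Invert: 11001110001
Add 1:  11001110010 = 1650
(Check: 2^11 - 398 = 2048 - 398 = 1650.)

1650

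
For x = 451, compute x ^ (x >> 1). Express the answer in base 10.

290

x = 111000011 = 451
x>>1 = 011100001
XOR  = 100100010 = 290
(x ^ (x >> 1) gives the standard binary-reflected Gray code of x.)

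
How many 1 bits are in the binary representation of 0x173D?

9

0x173D = 1011100111101
Count the 1s: 1 + 1 + 1 + 1 + 1 + 1 + 1 + 1 + 1 = 9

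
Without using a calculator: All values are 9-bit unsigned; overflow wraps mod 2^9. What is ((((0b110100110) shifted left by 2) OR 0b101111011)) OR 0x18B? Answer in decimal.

507

0b110100110 = 110100110
→ shifted left by 2 (mod 2^9) → 010011000 = 152
0b101111011 = 101111011
→ OR → 111111011 = 507
0x18B = 110001011
→ OR → 111111011 = 507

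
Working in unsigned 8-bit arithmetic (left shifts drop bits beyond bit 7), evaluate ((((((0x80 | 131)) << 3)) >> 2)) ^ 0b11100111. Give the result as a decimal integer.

225

0x80 = 10000000
131 = 10000011
→ | → 10000011 = 131
→ << 3 (mod 2^8) → 00011000 = 24
→ >> 2 → 00000110 = 6
0b11100111 = 11100111
→ ^ → 11100001 = 225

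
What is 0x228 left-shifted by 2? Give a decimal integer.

2208

0x228 = 001000101000
shift left by 2 → 100010100000 = 2208
(equivalently, 552 × 2^2 = 552 × 4)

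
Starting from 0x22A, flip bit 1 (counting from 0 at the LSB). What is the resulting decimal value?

552

x = 1000101010
bit 1 is currently 1; toggle it via x ^ (1 << 1) = x ^ 2
→ 1000101000 = 552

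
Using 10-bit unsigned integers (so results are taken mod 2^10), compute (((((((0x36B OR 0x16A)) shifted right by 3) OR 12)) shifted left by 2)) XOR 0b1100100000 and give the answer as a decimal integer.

0x36B = 1101101011
0x16A = 0101101010
→ OR → 1101101011 = 875
→ shifted right by 3 → 0001101101 = 109
12 = 0000001100
→ OR → 0001101101 = 109
→ shifted left by 2 (mod 2^10) → 0110110100 = 436
0b1100100000 = 1100100000
→ XOR → 1010010100 = 660

660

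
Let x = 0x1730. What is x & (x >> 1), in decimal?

784

x = 1011100110000 = 5936
x>>1 = 0101110011000
AND  = 0001100010000 = 784
(x & (x >> 1) has a 1 wherever x has two consecutive 1 bits.)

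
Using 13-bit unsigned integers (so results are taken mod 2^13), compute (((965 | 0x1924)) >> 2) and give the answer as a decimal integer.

1785

965 = 0001111000101
0x1924 = 1100100100100
→ | → 1101111100101 = 7141
→ >> 2 → 0011011111001 = 1785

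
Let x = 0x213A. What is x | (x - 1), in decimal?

x = 10000100111010 = 8506
x - 1 = 10000100111001
OR    = 10000100111011 = 8507
(x | (x - 1) sets all bits below the lowest set bit.)

8507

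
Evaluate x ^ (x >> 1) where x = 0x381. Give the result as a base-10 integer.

577

x = 1110000001 = 897
x>>1 = 0111000000
XOR  = 1001000001 = 577
(x ^ (x >> 1) gives the standard binary-reflected Gray code of x.)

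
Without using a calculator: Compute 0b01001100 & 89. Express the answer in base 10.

a = 1001100
89 = 1011001
AND → 1001000 = 72

72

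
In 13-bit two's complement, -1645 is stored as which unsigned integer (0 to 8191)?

1645 in 13 bits: 0011001101101
Invert: 1100110010010
Add 1:  1100110010011 = 6547
(Check: 2^13 - 1645 = 8192 - 1645 = 6547.)

6547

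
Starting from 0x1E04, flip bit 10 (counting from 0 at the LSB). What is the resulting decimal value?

6660

x = 1111000000100
bit 10 is currently 1; toggle it via x ^ (1 << 10) = x ^ 1024
→ 1101000000100 = 6660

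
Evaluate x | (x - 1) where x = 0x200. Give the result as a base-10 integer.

x = 1000000000 = 512
x - 1 = 0111111111
OR    = 1111111111 = 1023
(x | (x - 1) sets all bits below the lowest set bit.)

1023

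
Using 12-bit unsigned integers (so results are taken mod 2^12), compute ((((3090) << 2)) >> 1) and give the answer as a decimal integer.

36

3090 = 110000010010
→ << 2 (mod 2^12) → 000001001000 = 72
→ >> 1 → 000000100100 = 36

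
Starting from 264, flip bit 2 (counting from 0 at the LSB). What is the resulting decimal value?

x = 000100001000
bit 2 is currently 0; toggle it via x ^ (1 << 2) = x ^ 4
→ 000100001100 = 268

268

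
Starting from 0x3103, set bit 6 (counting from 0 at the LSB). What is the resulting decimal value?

12611

x = 11000100000011
bit 6 is currently 0; set it via x | (1 << 6) = x | 64
→ 11000101000011 = 12611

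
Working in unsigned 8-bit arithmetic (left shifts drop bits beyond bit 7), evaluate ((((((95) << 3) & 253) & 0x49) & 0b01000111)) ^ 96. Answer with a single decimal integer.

95 = 01011111
→ << 3 (mod 2^8) → 11111000 = 248
253 = 11111101
→ & → 11111000 = 248
0x49 = 01001001
→ & → 01001000 = 72
0b01000111 = 01000111
→ & → 01000000 = 64
96 = 01100000
→ ^ → 00100000 = 32

32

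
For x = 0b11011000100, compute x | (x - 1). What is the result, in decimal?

x = 11011000100 = 1732
x - 1 = 11011000011
OR    = 11011000111 = 1735
(x | (x - 1) sets all bits below the lowest set bit.)

1735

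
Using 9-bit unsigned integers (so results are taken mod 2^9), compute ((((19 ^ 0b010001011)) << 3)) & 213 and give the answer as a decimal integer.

19 = 000010011
0b010001011 = 010001011
→ ^ → 010011000 = 152
→ << 3 (mod 2^9) → 011000000 = 192
213 = 011010101
→ & → 011000000 = 192

192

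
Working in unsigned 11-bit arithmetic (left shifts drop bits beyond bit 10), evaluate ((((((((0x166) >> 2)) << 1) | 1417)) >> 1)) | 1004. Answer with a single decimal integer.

1021

0x166 = 00101100110
→ >> 2 → 00001011001 = 89
→ << 1 (mod 2^11) → 00010110010 = 178
1417 = 10110001001
→ | → 10110111011 = 1467
→ >> 1 → 01011011101 = 733
1004 = 01111101100
→ | → 01111111101 = 1021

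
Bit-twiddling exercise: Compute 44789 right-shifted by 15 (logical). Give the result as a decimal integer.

44789 = 1010111011110101
shift right by 15 → 0000000000000001 = 1
(equivalently, floor(44789 / 32768))

1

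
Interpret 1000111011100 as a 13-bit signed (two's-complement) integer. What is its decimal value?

pattern = 1000111011100 (MSB is 1 ⇒ negative)
Invert: 0111000100011, add 1 → 0111000100100 = 3620, so the value is -3620.
(Equivalently: 4572 - 2^13 = 4572 - 8192 = -3620.)

-3620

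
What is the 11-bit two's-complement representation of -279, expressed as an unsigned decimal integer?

1769

279 in 11 bits: 00100010111
Invert: 11011101000
Add 1:  11011101001 = 1769
(Check: 2^11 - 279 = 2048 - 279 = 1769.)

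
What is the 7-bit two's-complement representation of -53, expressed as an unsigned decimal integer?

75

53 in 7 bits: 0110101
Invert: 1001010
Add 1:  1001011 = 75
(Check: 2^7 - 53 = 128 - 53 = 75.)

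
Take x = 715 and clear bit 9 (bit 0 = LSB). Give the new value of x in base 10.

203

x = 001011001011
bit 9 is currently 1; clear it via x & ~(1 << 9) = x & ~512
→ 000011001011 = 203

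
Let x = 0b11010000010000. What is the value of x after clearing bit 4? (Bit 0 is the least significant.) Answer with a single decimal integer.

x = 11010000010000
bit 4 is currently 1; clear it via x & ~(1 << 4) = x & ~16
→ 11010000000000 = 13312

13312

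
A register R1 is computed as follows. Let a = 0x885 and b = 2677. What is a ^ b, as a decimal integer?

752

0x885 = 100010000101
2677 = 101001110101
XOR → 001011110000 = 752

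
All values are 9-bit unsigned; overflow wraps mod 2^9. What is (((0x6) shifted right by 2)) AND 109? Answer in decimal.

0x6 = 000000110
→ shifted right by 2 → 000000001 = 1
109 = 001101101
→ AND → 000000001 = 1

1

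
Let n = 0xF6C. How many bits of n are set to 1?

0xF6C = 111101101100
Count the 1s: 1 + 1 + 1 + 1 + 1 + 1 + 1 + 1 = 8

8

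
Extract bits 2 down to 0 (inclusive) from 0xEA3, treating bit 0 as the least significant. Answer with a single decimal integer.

3

v = 111010100011
Shift right by 0: 111010100011
Mask low 3 bits: 011 = 3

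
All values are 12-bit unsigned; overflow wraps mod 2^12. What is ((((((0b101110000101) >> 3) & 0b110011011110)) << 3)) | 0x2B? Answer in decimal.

683

0b101110000101 = 101110000101
→ >> 3 → 000101110000 = 368
0b110011011110 = 110011011110
→ & → 000001010000 = 80
→ << 3 (mod 2^12) → 001010000000 = 640
0x2B = 000000101011
→ | → 001010101011 = 683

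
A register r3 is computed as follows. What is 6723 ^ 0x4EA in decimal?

7849

6723 = 1101001000011
0x4EA = 0010011101010
XOR → 1111010101001 = 7849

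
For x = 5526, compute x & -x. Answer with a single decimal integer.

2

x = 1010110010110 = 5526
-x (two's complement) = …0101001101010
AND   = 0000000000010 = 2
(x & -x isolates the lowest set bit of x.)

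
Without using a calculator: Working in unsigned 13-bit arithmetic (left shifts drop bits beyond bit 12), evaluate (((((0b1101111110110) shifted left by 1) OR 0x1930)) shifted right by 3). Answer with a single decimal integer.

0b1101111110110 = 1101111110110
→ shifted left by 1 (mod 2^13) → 1011111101100 = 6124
0x1930 = 1100100110000
→ OR → 1111111111100 = 8188
→ shifted right by 3 → 0001111111111 = 1023

1023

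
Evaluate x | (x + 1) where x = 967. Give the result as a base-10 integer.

x = 1111000111 = 967
x + 1 = 1111001000
OR    = 1111001111 = 975
(x | (x + 1) sets the lowest cleared bit.)

975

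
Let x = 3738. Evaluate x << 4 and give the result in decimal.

3738 = 0000111010011010
shift left by 4 → 1110100110100000 = 59808
(equivalently, 3738 × 2^4 = 3738 × 16)

59808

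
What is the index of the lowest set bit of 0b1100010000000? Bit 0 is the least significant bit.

7

0b1100010000000 = 1100010000000
Trailing zeros: 7, so the lowest set bit is bit 7 (value 128).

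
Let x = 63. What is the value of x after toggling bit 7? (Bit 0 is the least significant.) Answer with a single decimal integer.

x = 00111111
bit 7 is currently 0; toggle it via x ^ (1 << 7) = x ^ 128
→ 10111111 = 191

191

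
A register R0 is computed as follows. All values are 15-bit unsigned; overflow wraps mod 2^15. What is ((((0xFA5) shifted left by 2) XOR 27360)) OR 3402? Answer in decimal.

23934

0xFA5 = 000111110100101
→ shifted left by 2 (mod 2^15) → 011111010010100 = 16020
27360 = 110101011100000
→ XOR → 101010001110100 = 21620
3402 = 000110101001010
→ OR → 101110101111110 = 23934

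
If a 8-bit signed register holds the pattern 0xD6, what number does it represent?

-42

pattern = 11010110 (MSB is 1 ⇒ negative)
Invert: 00101001, add 1 → 00101010 = 42, so the value is -42.
(Equivalently: 214 - 2^8 = 214 - 256 = -42.)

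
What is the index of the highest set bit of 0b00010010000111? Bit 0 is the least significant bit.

10

0b00010010000111 = 10010000111
The topmost 1 is at position 10 (since 2^10 = 1024 ≤ 1159 < 2048).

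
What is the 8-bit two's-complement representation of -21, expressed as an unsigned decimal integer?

21 in 8 bits: 00010101
Invert: 11101010
Add 1:  11101011 = 235
(Check: 2^8 - 21 = 256 - 21 = 235.)

235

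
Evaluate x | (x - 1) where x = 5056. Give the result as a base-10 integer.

x = 1001111000000 = 5056
x - 1 = 1001110111111
OR    = 1001111111111 = 5119
(x | (x - 1) sets all bits below the lowest set bit.)

5119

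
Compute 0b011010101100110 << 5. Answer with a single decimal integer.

x = 0000011010101100110
shift left by 5 → 1101010110011000000 = 437440
(equivalently, 13670 × 2^5 = 13670 × 32)

437440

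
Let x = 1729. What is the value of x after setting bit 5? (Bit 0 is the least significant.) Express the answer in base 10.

x = 11011000001
bit 5 is currently 0; set it via x | (1 << 5) = x | 32
→ 11011100001 = 1761

1761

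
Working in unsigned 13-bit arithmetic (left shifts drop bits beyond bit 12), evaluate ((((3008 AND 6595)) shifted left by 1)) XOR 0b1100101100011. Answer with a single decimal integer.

2787

3008 = 0101111000000
6595 = 1100111000011
→ AND → 0100111000000 = 2496
→ shifted left by 1 (mod 2^13) → 1001110000000 = 4992
0b1100101100011 = 1100101100011
→ XOR → 0101011100011 = 2787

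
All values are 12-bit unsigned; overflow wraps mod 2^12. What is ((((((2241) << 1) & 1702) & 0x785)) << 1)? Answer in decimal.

256

2241 = 100011000001
→ << 1 (mod 2^12) → 000110000010 = 386
1702 = 011010100110
→ & → 000010000010 = 130
0x785 = 011110000101
→ & → 000010000000 = 128
→ << 1 (mod 2^12) → 000100000000 = 256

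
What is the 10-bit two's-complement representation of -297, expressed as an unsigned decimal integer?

297 in 10 bits: 0100101001
Invert: 1011010110
Add 1:  1011010111 = 727
(Check: 2^10 - 297 = 1024 - 297 = 727.)

727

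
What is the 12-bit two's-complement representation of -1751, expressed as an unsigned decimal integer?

1751 in 12 bits: 011011010111
Invert: 100100101000
Add 1:  100100101001 = 2345
(Check: 2^12 - 1751 = 4096 - 1751 = 2345.)

2345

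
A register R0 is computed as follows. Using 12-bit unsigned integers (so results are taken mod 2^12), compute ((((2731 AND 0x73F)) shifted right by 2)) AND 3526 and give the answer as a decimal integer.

2731 = 101010101011
0x73F = 011100111111
→ AND → 001000101011 = 555
→ shifted right by 2 → 000010001010 = 138
3526 = 110111000110
→ AND → 000010000010 = 130

130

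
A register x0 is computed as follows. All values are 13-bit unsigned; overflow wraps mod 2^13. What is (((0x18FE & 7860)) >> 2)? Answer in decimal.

1581

0x18FE = 1100011111110
7860 = 1111010110100
→ & → 1100010110100 = 6324
→ >> 2 → 0011000101101 = 1581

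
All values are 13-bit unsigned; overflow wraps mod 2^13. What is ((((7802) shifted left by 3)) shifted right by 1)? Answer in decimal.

2536

7802 = 1111001111010
→ shifted left by 3 (mod 2^13) → 1001111010000 = 5072
→ shifted right by 1 → 0100111101000 = 2536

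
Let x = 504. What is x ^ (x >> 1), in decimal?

260

x = 111111000 = 504
x>>1 = 011111100
XOR  = 100000100 = 260
(x ^ (x >> 1) gives the standard binary-reflected Gray code of x.)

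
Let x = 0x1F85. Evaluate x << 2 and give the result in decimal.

32276

0x1F85 = 001111110000101
shift left by 2 → 111111000010100 = 32276
(equivalently, 8069 × 2^2 = 8069 × 4)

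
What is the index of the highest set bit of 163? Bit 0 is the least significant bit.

163 = 10100011
The topmost 1 is at position 7 (since 2^7 = 128 ≤ 163 < 256).

7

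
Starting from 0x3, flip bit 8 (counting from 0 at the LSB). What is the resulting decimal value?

259

x = 0000000000011
bit 8 is currently 0; toggle it via x ^ (1 << 8) = x ^ 256
→ 0000100000011 = 259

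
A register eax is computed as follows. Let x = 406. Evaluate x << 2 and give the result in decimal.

1624

406 = 00110010110
shift left by 2 → 11001011000 = 1624
(equivalently, 406 × 2^2 = 406 × 4)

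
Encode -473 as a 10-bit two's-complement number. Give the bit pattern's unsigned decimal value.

473 in 10 bits: 0111011001
Invert: 1000100110
Add 1:  1000100111 = 551
(Check: 2^10 - 473 = 1024 - 473 = 551.)

551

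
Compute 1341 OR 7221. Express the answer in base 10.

1341 = 0010100111101
7221 = 1110000110101
 OR → 1110100111101 = 7485

7485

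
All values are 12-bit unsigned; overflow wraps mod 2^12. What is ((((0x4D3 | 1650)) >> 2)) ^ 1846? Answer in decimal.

0x4D3 = 010011010011
1650 = 011001110010
→ | → 011011110011 = 1779
→ >> 2 → 000110111100 = 444
1846 = 011100110110
→ ^ → 011010001010 = 1674

1674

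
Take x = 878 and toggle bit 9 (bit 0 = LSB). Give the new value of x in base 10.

x = 01101101110
bit 9 is currently 1; toggle it via x ^ (1 << 9) = x ^ 512
→ 00101101110 = 366

366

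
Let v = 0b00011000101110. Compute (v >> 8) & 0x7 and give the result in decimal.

6

v = 00011000101110
Shift right by 8: 000110
Mask low 3 bits: 110 = 6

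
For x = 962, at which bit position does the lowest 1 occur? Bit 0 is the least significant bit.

1

962 = 1111000010
Trailing zeros: 1, so the lowest set bit is bit 1 (value 2).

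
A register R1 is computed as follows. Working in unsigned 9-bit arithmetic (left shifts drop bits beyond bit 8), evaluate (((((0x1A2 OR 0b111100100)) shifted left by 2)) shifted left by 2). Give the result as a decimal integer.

96

0x1A2 = 110100010
0b111100100 = 111100100
→ OR → 111100110 = 486
→ shifted left by 2 (mod 2^9) → 110011000 = 408
→ shifted left by 2 (mod 2^9) → 001100000 = 96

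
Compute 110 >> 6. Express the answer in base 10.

1

110 = 1101110
shift right by 6 → 0000001 = 1
(equivalently, floor(110 / 64))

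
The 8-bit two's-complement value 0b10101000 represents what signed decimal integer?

-88

pattern = 10101000 (MSB is 1 ⇒ negative)
Invert: 01010111, add 1 → 01011000 = 88, so the value is -88.
(Equivalently: 168 - 2^8 = 168 - 256 = -88.)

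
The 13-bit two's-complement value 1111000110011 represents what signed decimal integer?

pattern = 1111000110011 (MSB is 1 ⇒ negative)
Invert: 0000111001100, add 1 → 0000111001101 = 461, so the value is -461.
(Equivalently: 7731 - 2^13 = 7731 - 8192 = -461.)

-461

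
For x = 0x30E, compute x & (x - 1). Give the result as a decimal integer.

x = 1100001110 = 782
x - 1 = 1100001101
AND   = 1100001100 = 780
(x & (x - 1) clears the lowest set bit of x.)

780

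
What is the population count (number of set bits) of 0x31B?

6

0x31B = 1100011011
Count the 1s: 1 + 1 + 1 + 1 + 1 + 1 = 6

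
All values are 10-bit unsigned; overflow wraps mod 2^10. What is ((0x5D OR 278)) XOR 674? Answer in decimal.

0x5D = 0001011101
278 = 0100010110
→ OR → 0101011111 = 351
674 = 1010100010
→ XOR → 1111111101 = 1021

1021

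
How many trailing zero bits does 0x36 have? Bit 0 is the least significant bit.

1

0x36 = 110110
Trailing zeros: 1, so the lowest set bit is bit 1 (value 2).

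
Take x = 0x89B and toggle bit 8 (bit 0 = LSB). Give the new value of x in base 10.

x = 0100010011011
bit 8 is currently 0; toggle it via x ^ (1 << 8) = x ^ 256
→ 0100110011011 = 2459

2459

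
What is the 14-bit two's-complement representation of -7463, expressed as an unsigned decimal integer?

8921

7463 in 14 bits: 01110100100111
Invert: 10001011011000
Add 1:  10001011011001 = 8921
(Check: 2^14 - 7463 = 16384 - 7463 = 8921.)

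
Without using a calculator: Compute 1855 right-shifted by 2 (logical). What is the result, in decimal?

463

1855 = 11100111111
shift right by 2 → 00111001111 = 463
(equivalently, floor(1855 / 4))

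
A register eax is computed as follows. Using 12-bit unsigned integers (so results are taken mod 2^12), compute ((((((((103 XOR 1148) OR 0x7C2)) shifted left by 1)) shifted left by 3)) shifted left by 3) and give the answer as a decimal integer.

103 = 000001100111
1148 = 010001111100
→ XOR → 010000011011 = 1051
0x7C2 = 011111000010
→ OR → 011111011011 = 2011
→ shifted left by 1 (mod 2^12) → 111110110110 = 4022
→ shifted left by 3 (mod 2^12) → 110110110000 = 3504
→ shifted left by 3 (mod 2^12) → 110110000000 = 3456

3456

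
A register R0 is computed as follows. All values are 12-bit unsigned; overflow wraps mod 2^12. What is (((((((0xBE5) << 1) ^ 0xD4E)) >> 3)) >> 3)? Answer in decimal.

0xBE5 = 101111100101
→ << 1 (mod 2^12) → 011111001010 = 1994
0xD4E = 110101001110
→ ^ → 101010000100 = 2692
→ >> 3 → 000101010000 = 336
→ >> 3 → 000000101010 = 42

42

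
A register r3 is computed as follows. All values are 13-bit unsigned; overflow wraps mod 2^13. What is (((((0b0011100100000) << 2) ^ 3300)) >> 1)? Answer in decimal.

2098

0b0011100100000 = 0011100100000
→ << 2 (mod 2^13) → 1110010000000 = 7296
3300 = 0110011100100
→ ^ → 1000001100100 = 4196
→ >> 1 → 0100000110010 = 2098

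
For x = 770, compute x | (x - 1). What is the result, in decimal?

771

x = 1100000010 = 770
x - 1 = 1100000001
OR    = 1100000011 = 771
(x | (x - 1) sets all bits below the lowest set bit.)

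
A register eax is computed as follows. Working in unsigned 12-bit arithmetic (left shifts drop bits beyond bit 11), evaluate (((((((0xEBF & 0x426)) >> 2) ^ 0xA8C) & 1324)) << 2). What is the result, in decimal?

1040

0xEBF = 111010111111
0x426 = 010000100110
→ & → 010000100110 = 1062
→ >> 2 → 000100001001 = 265
0xA8C = 101010001100
→ ^ → 101110000101 = 2949
1324 = 010100101100
→ & → 000100000100 = 260
→ << 2 (mod 2^12) → 010000010000 = 1040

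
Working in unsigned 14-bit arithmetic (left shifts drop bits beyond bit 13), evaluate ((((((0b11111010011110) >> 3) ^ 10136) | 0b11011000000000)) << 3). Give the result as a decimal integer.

12888

0b11111010011110 = 11111010011110
→ >> 3 → 00011111010011 = 2003
10136 = 10011110011000
→ ^ → 10000001001011 = 8267
0b11011000000000 = 11011000000000
→ | → 11011001001011 = 13899
→ << 3 (mod 2^14) → 11001001011000 = 12888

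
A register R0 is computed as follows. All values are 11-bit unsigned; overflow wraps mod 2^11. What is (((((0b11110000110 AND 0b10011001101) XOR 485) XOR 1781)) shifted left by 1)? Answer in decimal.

0b11110000110 = 11110000110
0b10011001101 = 10011001101
→ AND → 10010000100 = 1156
485 = 00111100101
→ XOR → 10101100001 = 1377
1781 = 11011110101
→ XOR → 01110010100 = 916
→ shifted left by 1 (mod 2^11) → 11100101000 = 1832

1832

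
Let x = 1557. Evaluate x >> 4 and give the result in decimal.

97

1557 = 11000010101
shift right by 4 → 00001100001 = 97
(equivalently, floor(1557 / 16))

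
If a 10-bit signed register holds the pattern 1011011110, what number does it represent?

pattern = 1011011110 (MSB is 1 ⇒ negative)
Invert: 0100100001, add 1 → 0100100010 = 290, so the value is -290.
(Equivalently: 734 - 2^10 = 734 - 1024 = -290.)

-290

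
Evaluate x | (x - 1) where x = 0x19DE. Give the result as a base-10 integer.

x = 1100111011110 = 6622
x - 1 = 1100111011101
OR    = 1100111011111 = 6623
(x | (x - 1) sets all bits below the lowest set bit.)

6623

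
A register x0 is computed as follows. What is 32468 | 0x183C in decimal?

32508

32468 = 111111011010100
0x183C = 001100000111100
 OR → 111111011111100 = 32508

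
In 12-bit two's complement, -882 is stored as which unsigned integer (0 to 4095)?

3214

882 in 12 bits: 001101110010
Invert: 110010001101
Add 1:  110010001110 = 3214
(Check: 2^12 - 882 = 4096 - 882 = 3214.)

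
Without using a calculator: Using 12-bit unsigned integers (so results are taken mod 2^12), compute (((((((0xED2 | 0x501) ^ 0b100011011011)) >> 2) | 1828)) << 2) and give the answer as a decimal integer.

0xED2 = 111011010010
0x501 = 010100000001
→ | → 111111010011 = 4051
0b100011011011 = 100011011011
→ ^ → 011100001000 = 1800
→ >> 2 → 000111000010 = 450
1828 = 011100100100
→ | → 011111100110 = 2022
→ << 2 (mod 2^12) → 111110011000 = 3992

3992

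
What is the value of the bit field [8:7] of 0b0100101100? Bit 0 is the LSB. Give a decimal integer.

v = 0100101100
Shift right by 7: 010
Mask low 2 bits: 10 = 2

2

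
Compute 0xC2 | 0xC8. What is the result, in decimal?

202

0xC2 = 11000010
0xC8 = 11001000
 OR → 11001010 = 202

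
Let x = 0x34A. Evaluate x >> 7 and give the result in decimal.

0x34A = 1101001010
shift right by 7 → 0000000110 = 6
(equivalently, floor(842 / 128))

6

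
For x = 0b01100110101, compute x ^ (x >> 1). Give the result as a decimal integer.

687

x = 1100110101 = 821
x>>1 = 0110011010
XOR  = 1010101111 = 687
(x ^ (x >> 1) gives the standard binary-reflected Gray code of x.)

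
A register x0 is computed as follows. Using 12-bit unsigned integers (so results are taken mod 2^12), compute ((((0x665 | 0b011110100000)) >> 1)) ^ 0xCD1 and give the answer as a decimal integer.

0x665 = 011001100101
0b011110100000 = 011110100000
→ | → 011111100101 = 2021
→ >> 1 → 001111110010 = 1010
0xCD1 = 110011010001
→ ^ → 111100100011 = 3875

3875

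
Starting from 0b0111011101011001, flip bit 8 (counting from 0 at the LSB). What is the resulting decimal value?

x = 0111011101011001
bit 8 is currently 1; toggle it via x ^ (1 << 8) = x ^ 256
→ 0111011001011001 = 30297

30297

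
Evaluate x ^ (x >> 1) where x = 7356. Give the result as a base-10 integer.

x = 1110010111100 = 7356
x>>1 = 0111001011110
XOR  = 1001011100010 = 4834
(x ^ (x >> 1) gives the standard binary-reflected Gray code of x.)

4834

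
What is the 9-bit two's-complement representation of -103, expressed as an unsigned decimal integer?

409

103 in 9 bits: 001100111
Invert: 110011000
Add 1:  110011001 = 409
(Check: 2^9 - 103 = 512 - 103 = 409.)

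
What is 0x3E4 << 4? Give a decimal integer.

0x3E4 = 00001111100100
shift left by 4 → 11111001000000 = 15936
(equivalently, 996 × 2^4 = 996 × 16)

15936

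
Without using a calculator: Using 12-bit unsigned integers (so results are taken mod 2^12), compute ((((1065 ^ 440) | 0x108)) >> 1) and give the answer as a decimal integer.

1065 = 010000101001
440 = 000110111000
→ ^ → 010110010001 = 1425
0x108 = 000100001000
→ | → 010110011001 = 1433
→ >> 1 → 001011001100 = 716

716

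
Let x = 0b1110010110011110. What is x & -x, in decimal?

x = 1110010110011110 = 58782
-x (two's complement) = …0001101001100010
AND   = 0000000000000010 = 2
(x & -x isolates the lowest set bit of x.)

2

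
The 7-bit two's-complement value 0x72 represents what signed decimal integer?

-14

pattern = 1110010 (MSB is 1 ⇒ negative)
Invert: 0001101, add 1 → 0001110 = 14, so the value is -14.
(Equivalently: 114 - 2^7 = 114 - 128 = -14.)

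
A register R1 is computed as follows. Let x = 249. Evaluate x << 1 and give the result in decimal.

249 = 011111001
shift left by 1 → 111110010 = 498
(equivalently, 249 × 2^1 = 249 × 2)

498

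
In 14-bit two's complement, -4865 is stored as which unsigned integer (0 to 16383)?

4865 in 14 bits: 01001100000001
Invert: 10110011111110
Add 1:  10110011111111 = 11519
(Check: 2^14 - 4865 = 16384 - 4865 = 11519.)

11519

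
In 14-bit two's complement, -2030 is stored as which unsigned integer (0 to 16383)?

2030 in 14 bits: 00011111101110
Invert: 11100000010001
Add 1:  11100000010010 = 14354
(Check: 2^14 - 2030 = 16384 - 2030 = 14354.)

14354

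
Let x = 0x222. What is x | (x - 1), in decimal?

547

x = 1000100010 = 546
x - 1 = 1000100001
OR    = 1000100011 = 547
(x | (x - 1) sets all bits below the lowest set bit.)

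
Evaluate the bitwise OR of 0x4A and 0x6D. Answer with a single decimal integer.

0x4A = 1001010
0x6D = 1101101
 OR → 1101111 = 111

111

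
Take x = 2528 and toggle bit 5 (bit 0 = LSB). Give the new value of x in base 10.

2496

x = 100111100000
bit 5 is currently 1; toggle it via x ^ (1 << 5) = x ^ 32
→ 100111000000 = 2496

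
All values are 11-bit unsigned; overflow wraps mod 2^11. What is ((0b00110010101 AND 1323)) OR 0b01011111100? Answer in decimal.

0b00110010101 = 00110010101
1323 = 10100101011
→ AND → 00100000001 = 257
0b01011111100 = 01011111100
→ OR → 01111111101 = 1021

1021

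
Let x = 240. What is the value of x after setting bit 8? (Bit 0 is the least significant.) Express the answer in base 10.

x = 00011110000
bit 8 is currently 0; set it via x | (1 << 8) = x | 256
→ 00111110000 = 496

496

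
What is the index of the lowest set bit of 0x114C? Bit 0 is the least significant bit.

2

0x114C = 1000101001100
Trailing zeros: 2, so the lowest set bit is bit 2 (value 4).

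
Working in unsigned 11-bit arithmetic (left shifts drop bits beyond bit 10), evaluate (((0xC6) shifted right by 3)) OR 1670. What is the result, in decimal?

1694

0xC6 = 00011000110
→ shifted right by 3 → 00000011000 = 24
1670 = 11010000110
→ OR → 11010011110 = 1694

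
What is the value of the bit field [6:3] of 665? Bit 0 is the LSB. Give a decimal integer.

3

v = 01010011001
Shift right by 3: 01010011
Mask low 4 bits: 0011 = 3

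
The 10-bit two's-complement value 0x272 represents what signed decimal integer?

-398

pattern = 1001110010 (MSB is 1 ⇒ negative)
Invert: 0110001101, add 1 → 0110001110 = 398, so the value is -398.
(Equivalently: 626 - 2^10 = 626 - 1024 = -398.)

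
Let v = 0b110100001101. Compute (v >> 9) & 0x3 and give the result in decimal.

v = 110100001101
Shift right by 9: 110
Mask low 2 bits: 10 = 2

2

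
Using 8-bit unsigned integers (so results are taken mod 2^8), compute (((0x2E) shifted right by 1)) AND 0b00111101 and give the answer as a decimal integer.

0x2E = 00101110
→ shifted right by 1 → 00010111 = 23
0b00111101 = 00111101
→ AND → 00010101 = 21

21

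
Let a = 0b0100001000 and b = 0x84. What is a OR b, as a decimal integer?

396

a = 100001000
0x84 = 010000100
 OR → 110001100 = 396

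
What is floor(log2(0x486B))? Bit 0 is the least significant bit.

0x486B = 100100001101011
The topmost 1 is at position 14 (since 2^14 = 16384 ≤ 18539 < 32768).

14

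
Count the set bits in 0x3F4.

7

0x3F4 = 1111110100
Count the 1s: 1 + 1 + 1 + 1 + 1 + 1 + 1 = 7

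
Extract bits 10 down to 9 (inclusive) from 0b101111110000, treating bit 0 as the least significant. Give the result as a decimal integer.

1

v = 101111110000
Shift right by 9: 101
Mask low 2 bits: 01 = 1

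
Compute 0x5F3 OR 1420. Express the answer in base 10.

1535

0x5F3 = 10111110011
1420 = 10110001100
 OR → 10111111111 = 1535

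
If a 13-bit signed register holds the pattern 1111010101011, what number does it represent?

-341

pattern = 1111010101011 (MSB is 1 ⇒ negative)
Invert: 0000101010100, add 1 → 0000101010101 = 341, so the value is -341.
(Equivalently: 7851 - 2^13 = 7851 - 8192 = -341.)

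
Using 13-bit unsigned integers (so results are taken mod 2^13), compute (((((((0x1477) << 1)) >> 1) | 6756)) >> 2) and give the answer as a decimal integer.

1949

0x1477 = 1010001110111
→ << 1 (mod 2^13) → 0100011101110 = 2286
→ >> 1 → 0010001110111 = 1143
6756 = 1101001100100
→ | → 1111001110111 = 7799
→ >> 2 → 0011110011101 = 1949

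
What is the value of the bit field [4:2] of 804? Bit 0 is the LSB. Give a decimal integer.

v = 1100100100
Shift right by 2: 11001001
Mask low 3 bits: 001 = 1

1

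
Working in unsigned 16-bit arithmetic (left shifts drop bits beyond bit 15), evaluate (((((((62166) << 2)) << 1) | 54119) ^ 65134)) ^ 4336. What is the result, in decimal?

14697

62166 = 1111001011010110
→ << 2 (mod 2^16) → 1100101101011000 = 52056
→ << 1 (mod 2^16) → 1001011010110000 = 38576
54119 = 1101001101100111
→ | → 1101011111110111 = 55287
65134 = 1111111001101110
→ ^ → 0010100110011001 = 10649
4336 = 0001000011110000
→ ^ → 0011100101101001 = 14697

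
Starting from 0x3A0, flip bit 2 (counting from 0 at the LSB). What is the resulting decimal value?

x = 01110100000
bit 2 is currently 0; toggle it via x ^ (1 << 2) = x ^ 4
→ 01110100100 = 932

932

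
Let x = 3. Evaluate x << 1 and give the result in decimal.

3 = 011
shift left by 1 → 110 = 6
(equivalently, 3 × 2^1 = 3 × 2)

6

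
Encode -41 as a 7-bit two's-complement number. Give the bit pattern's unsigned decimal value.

41 in 7 bits: 0101001
Invert: 1010110
Add 1:  1010111 = 87
(Check: 2^7 - 41 = 128 - 41 = 87.)

87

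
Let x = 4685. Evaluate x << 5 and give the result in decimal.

149920

4685 = 000001001001001101
shift left by 5 → 100100100110100000 = 149920
(equivalently, 4685 × 2^5 = 4685 × 32)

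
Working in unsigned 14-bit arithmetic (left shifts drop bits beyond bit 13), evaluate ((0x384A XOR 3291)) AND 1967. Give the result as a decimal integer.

1153

0x384A = 11100001001010
3291 = 00110011011011
→ XOR → 11010010010001 = 13457
1967 = 00011110101111
→ AND → 00010010000001 = 1153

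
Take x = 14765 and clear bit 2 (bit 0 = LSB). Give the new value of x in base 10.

x = 11100110101101
bit 2 is currently 1; clear it via x & ~(1 << 2) = x & ~4
→ 11100110101001 = 14761

14761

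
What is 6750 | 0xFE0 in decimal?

6750 = 1101001011110
0xFE0 = 0111111100000
 OR → 1111111111110 = 8190

8190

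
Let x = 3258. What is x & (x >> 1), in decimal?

x = 110010111010 = 3258
x>>1 = 011001011101
AND  = 010000011000 = 1048
(x & (x >> 1) has a 1 wherever x has two consecutive 1 bits.)

1048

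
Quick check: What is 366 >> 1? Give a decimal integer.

366 = 101101110
shift right by 1 → 010110111 = 183
(equivalently, floor(366 / 2))

183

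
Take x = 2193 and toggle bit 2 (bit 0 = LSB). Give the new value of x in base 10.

x = 0100010010001
bit 2 is currently 0; toggle it via x ^ (1 << 2) = x ^ 4
→ 0100010010101 = 2197

2197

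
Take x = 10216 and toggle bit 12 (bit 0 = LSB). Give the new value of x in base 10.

14312

x = 010011111101000
bit 12 is currently 0; toggle it via x ^ (1 << 12) = x ^ 4096
→ 011011111101000 = 14312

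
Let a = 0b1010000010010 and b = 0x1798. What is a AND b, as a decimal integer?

5136

a = 1010000010010
0x1798 = 1011110011000
AND → 1010000010000 = 5136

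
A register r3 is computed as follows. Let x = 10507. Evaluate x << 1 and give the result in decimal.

21014

10507 = 010100100001011
shift left by 1 → 101001000010110 = 21014
(equivalently, 10507 × 2^1 = 10507 × 2)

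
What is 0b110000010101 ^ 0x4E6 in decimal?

a = 110000010101
0x4E6 = 010011100110
XOR → 100011110011 = 2291

2291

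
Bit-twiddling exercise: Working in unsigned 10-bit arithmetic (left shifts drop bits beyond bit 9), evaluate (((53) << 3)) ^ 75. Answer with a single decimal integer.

53 = 0000110101
→ << 3 (mod 2^10) → 0110101000 = 424
75 = 0001001011
→ ^ → 0111100011 = 483

483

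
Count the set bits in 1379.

1379 = 10101100011
Count the 1s: 1 + 1 + 1 + 1 + 1 + 1 = 6

6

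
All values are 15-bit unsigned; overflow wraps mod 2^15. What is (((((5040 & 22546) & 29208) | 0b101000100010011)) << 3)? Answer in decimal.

5040 = 001001110110000
22546 = 101100000010010
→ & → 001000000010000 = 4112
29208 = 111001000011000
→ & → 001000000010000 = 4112
0b101000100010011 = 101000100010011
→ | → 101000100010011 = 20755
→ << 3 (mod 2^15) → 000100010011000 = 2200

2200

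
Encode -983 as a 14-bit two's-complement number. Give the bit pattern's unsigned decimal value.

983 in 14 bits: 00001111010111
Invert: 11110000101000
Add 1:  11110000101001 = 15401
(Check: 2^14 - 983 = 16384 - 983 = 15401.)

15401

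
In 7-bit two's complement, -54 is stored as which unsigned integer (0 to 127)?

74

54 in 7 bits: 0110110
Invert: 1001001
Add 1:  1001010 = 74
(Check: 2^7 - 54 = 128 - 54 = 74.)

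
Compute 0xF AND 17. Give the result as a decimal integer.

0xF = 01111
17 = 10001
AND → 00001 = 1

1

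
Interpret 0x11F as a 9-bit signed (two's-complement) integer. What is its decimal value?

-225

pattern = 100011111 (MSB is 1 ⇒ negative)
Invert: 011100000, add 1 → 011100001 = 225, so the value is -225.
(Equivalently: 287 - 2^9 = 287 - 512 = -225.)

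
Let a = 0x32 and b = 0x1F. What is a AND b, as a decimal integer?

0x32 = 110010
0x1F = 011111
AND → 010010 = 18

18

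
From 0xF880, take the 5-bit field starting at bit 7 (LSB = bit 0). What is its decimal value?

v = 1111100010000000
Shift right by 7: 111110001
Mask low 5 bits: 10001 = 17

17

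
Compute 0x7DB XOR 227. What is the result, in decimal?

0x7DB = 11111011011
227 = 00011100011
XOR → 11100111000 = 1848

1848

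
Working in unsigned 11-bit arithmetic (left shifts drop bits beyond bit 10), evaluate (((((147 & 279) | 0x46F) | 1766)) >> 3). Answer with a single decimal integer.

147 = 00010010011
279 = 00100010111
→ & → 00000010011 = 19
0x46F = 10001101111
→ | → 10001111111 = 1151
1766 = 11011100110
→ | → 11011111111 = 1791
→ >> 3 → 00011011111 = 223

223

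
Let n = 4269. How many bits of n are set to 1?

6

4269 = 1000010101101
Count the 1s: 1 + 1 + 1 + 1 + 1 + 1 = 6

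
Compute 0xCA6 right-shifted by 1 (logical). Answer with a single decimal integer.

0xCA6 = 110010100110
shift right by 1 → 011001010011 = 1619
(equivalently, floor(3238 / 2))

1619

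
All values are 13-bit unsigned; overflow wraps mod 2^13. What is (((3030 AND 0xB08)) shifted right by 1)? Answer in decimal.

1408

3030 = 0101111010110
0xB08 = 0101100001000
→ AND → 0101100000000 = 2816
→ shifted right by 1 → 0010110000000 = 1408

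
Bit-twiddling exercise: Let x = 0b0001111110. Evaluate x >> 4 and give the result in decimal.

x = 1111110
shift right by 4 → 0000111 = 7
(equivalently, floor(126 / 16))

7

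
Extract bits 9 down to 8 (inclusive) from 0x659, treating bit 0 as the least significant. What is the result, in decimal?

2

v = 011001011001
Shift right by 8: 0110
Mask low 2 bits: 10 = 2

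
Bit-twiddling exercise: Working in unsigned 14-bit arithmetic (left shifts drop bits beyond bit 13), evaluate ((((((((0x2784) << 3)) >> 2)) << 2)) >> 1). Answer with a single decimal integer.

0x2784 = 10011110000100
→ << 3 (mod 2^14) → 11110000100000 = 15392
→ >> 2 → 00111100001000 = 3848
→ << 2 (mod 2^14) → 11110000100000 = 15392
→ >> 1 → 01111000010000 = 7696

7696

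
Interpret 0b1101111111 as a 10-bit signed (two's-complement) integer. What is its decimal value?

-129

pattern = 1101111111 (MSB is 1 ⇒ negative)
Invert: 0010000000, add 1 → 0010000001 = 129, so the value is -129.
(Equivalently: 895 - 2^10 = 895 - 1024 = -129.)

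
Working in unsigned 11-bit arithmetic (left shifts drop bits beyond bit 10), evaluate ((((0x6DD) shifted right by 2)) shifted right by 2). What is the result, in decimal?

109

0x6DD = 11011011101
→ shifted right by 2 → 00110110111 = 439
→ shifted right by 2 → 00001101101 = 109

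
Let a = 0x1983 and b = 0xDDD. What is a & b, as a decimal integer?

0x1983 = 1100110000011
0xDDD = 0110111011101
AND → 0100110000001 = 2433

2433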